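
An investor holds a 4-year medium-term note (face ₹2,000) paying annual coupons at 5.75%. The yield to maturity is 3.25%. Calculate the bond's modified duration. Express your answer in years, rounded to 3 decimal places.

Periodic yield y = 0.0325. First find Macaulay duration:
  t   CF        PV=CF/(1+0.0325)^t    t·PV
  1       115.00       111.3801       111.3801
  2       115.00       107.8742       215.7485
  3       115.00       104.4787       313.4360
  4     2,115.00     1,861.0161     7,444.0644
  Σ                  2,184.7492     8,084.6290
P = 2,184.7492; Macaulay duration = 8,084.6290 / 2,184.7492 = 3.70048 years.
Modified duration = D_Mac / (1 + y) = 3.70048 / 1.0325 = 3.58400 years.

3.584 years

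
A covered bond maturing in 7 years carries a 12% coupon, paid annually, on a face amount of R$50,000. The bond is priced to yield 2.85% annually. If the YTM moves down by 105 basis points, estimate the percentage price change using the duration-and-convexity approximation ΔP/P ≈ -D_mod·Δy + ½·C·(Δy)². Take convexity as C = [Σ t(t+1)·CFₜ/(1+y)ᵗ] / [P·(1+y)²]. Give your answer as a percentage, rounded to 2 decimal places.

With y = 0.0285:
  t   CF        PV=CF/(1+0.0285)^t    t·PV        t(t+1)·PV
  1     6,000.00     5,833.7385     5,833.7385      11,667.4769
  2     6,000.00     5,672.0841    11,344.1681      34,032.5044
  3     6,000.00     5,514.9091    16,544.7274      66,178.9098
  4     6,000.00     5,362.0896    21,448.3584     107,241.7919
  5     6,000.00     5,213.5047    26,067.5236     156,405.1413
  6     6,000.00     5,069.0372    30,414.2229     212,899.5604
  7    56,000.00    46,000.0130   322,000.0913   2,576,000.7302
  Σ                 78,665.3762   433,652.8301   3,164,426.1148
P = 78,665.3762; D_Mac = 5.51263 yrs; D_mod = 5.35987 yrs; C = 38.02794.
Duration effect: -5.35987 × (-0.0105) = +0.056279
Convexity effect: 0.5 × 38.02794 × (-0.0105)² = +0.0020963
ΔP/P ≈ +0.056279 + 0.0020963 = +0.058375 = +5.8375%.

+5.84%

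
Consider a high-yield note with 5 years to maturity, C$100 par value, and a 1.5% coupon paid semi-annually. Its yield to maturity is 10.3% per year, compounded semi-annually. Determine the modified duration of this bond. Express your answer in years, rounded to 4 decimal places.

4.5525 years

Periodic yield y = 0.0515. First find Macaulay duration:
  t   CF        PV=CF/(1+0.0515)^t    t·PV
  1         0.75         0.7133         0.7133
  2         0.75         0.6783         1.3567
  3         0.75         0.6451         1.9353
  4         0.75         0.6135         2.4541
  5         0.75         0.5835         2.9173
  6         0.75         0.5549         3.3293
  7         0.75         0.5277         3.6940
  8         0.75         0.5019         4.0149
  9         0.75         0.4773         4.2956
  10      100.75        60.9751       609.7507
  Σ                     66.2705       634.4611
P = 66.2705; Macaulay duration = 634.4611 / 66.2705 = 9.57381 half-year periods = 4.78690 years.
Modified duration = D_Mac / (1 + y) = 4.78690 / 1.0515 = 4.55245 years.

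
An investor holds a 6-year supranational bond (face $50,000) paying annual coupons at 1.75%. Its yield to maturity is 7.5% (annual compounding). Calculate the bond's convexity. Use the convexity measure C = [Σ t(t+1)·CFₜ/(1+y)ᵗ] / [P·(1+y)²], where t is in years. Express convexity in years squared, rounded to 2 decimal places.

33.91

With y = 0.075:
  t   CF        PV=CF/(1+0.075)^t    t·PV        t(t+1)·PV
  1       875.00       813.9535       813.9535       1,627.9070
  2       875.00       757.1660     1,514.3321       4,542.9962
  3       875.00       704.3405     2,113.0215       8,452.0860
  4       875.00       655.2005     2,620.8019      13,104.0093
  5       875.00       609.4888     3,047.4440      18,284.6641
  6    50,875.00    32,965.0423   197,790.2535   1,384,531.7746
  Σ                 36,505.1915   207,899.8064   1,430,543.4371
P = 36,505.1915.
Convexity = Σ t(t+1)·PV / [P·(1+y)²] = 1,430,543.4371 / (36,505.1915 × 1.155625) = 33.91013.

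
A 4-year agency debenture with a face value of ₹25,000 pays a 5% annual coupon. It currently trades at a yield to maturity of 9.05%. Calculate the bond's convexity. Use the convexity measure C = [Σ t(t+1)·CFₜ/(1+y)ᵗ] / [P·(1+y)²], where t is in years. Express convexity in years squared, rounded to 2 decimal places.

With y = 0.0905:
  t   CF        PV=CF/(1+0.0905)^t    t·PV        t(t+1)·PV
  1     1,250.00     1,146.2632     1,146.2632       2,292.5264
  2     1,250.00     1,051.1354     2,102.2709       6,306.8126
  3     1,250.00       963.9023     2,891.7068      11,566.8272
  4    26,250.00    18,562.0795    74,248.3179     371,241.5897
  Σ                 21,723.3804    80,388.5588     391,407.7559
P = 21,723.3804.
Convexity = Σ t(t+1)·PV / [P·(1+y)²] = 391,407.7559 / (21,723.3804 × 1.189190) = 15.15133.

15.15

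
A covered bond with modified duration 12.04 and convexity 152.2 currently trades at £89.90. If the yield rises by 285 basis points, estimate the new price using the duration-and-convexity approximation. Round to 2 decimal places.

Duration effect: -D_mod·Δy = -12.04 × (+0.0285) = -0.343140
Convexity effect: ½·C·(Δy)² = 0.5 × 152.2 × (0.0285)² = +0.061812225
ΔP/P ≈ -0.343140 + 0.061812225 = -0.281327775
New price ≈ 89.90 × (1 - 0.281327775) = 64.6086330275.

£64.61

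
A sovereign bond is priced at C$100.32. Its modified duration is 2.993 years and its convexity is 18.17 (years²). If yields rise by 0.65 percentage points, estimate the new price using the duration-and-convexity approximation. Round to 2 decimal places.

Duration effect: -D_mod·Δy = -2.993 × (+0.0065) = -0.0194545
Convexity effect: ½·C·(Δy)² = 0.5 × 18.17 × (0.0065)² = +0.00038384125
ΔP/P ≈ -0.0194545 + 0.00038384125 = -0.01907065875
New price ≈ 100.32 × (1 - 0.01907065875) = 98.4068315142.

C$98.41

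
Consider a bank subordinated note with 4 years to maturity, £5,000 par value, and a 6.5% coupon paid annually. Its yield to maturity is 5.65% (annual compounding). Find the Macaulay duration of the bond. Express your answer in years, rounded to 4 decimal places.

3.6541 years

Periodic yield y = 0.0565. Discount each cash flow and weight by its year:
  t   CF        PV=CF/(1+0.0565)^t    t·PV
  1       325.00       307.6195       307.6195
  2       325.00       291.1685       582.3370
  3       325.00       275.5972       826.7917
  4     5,325.00     4,274.0698    17,096.2791
  Σ                  5,148.4550    18,813.0272
Price P = Σ PV = 5,148.4550.
Macaulay duration = Σ(t·PV) / P = 18,813.0272 / 5,148.4550 = 3.65411 years.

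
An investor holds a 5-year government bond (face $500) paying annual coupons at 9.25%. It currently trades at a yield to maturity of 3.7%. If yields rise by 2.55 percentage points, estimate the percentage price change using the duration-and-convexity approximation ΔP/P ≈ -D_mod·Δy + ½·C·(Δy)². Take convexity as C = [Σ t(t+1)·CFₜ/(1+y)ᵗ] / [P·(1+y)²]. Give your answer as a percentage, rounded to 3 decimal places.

With y = 0.037:
  t   CF        PV=CF/(1+0.037)^t    t·PV        t(t+1)·PV
  1        46.25        44.5998        44.5998          89.1996
  2        46.25        43.0085        86.0170         258.0510
  3        46.25        41.4740       124.4219         497.6875
  4        46.25        39.9942       159.9767         799.8834
  5       546.25       455.5097     2,277.5487      13,665.2922
  Σ                    624.5862     2,692.5641      15,310.1137
P = 624.5862; D_Mac = 4.31096 yrs; D_mod = 4.15714 yrs; C = 22.79442.
Duration effect: -4.15714 × (+0.0255) = -0.106007
Convexity effect: 0.5 × 22.79442 × (0.0255)² = +0.0074110
ΔP/P ≈ -0.106007 + 0.0074110 = -0.098596 = -9.8596%.

-9.860%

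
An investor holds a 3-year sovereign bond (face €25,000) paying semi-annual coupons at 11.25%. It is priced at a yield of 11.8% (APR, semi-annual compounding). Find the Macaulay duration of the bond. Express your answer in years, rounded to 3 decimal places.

2.625 years

Periodic yield y = 0.059. Discount each cash flow and weight by its period:
  t   CF        PV=CF/(1+0.059)^t    t·PV
  1     1,406.25     1,327.9037     1,327.9037
  2     1,406.25     1,253.9223     2,507.8445
  3     1,406.25     1,184.0626     3,552.1877
  4     1,406.25     1,118.0950     4,472.3799
  5     1,406.25     1,055.8026     5,279.0131
  6    26,406.25    18,721.0831   112,326.4983
  Σ                 24,660.8692   129,465.8273
Price P = Σ PV = 24,660.8692.
Macaulay duration = Σ(t·PV) / P = 129,465.8273 / 24,660.8692 = 5.24985 half-year periods.
In years: 5.24985 / 2 = 2.62492 years.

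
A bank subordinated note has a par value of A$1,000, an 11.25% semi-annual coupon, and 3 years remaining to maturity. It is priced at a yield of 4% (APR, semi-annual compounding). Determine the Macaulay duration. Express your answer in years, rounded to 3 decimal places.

Periodic yield y = 0.02. Discount each cash flow and weight by its period:
  t   CF        PV=CF/(1+0.02)^t    t·PV
  1        56.25        55.1471        55.1471
  2        56.25        54.0657       108.1315
  3        56.25        53.0056       159.0169
  4        56.25        51.9663       207.8652
  5        56.25        50.9474       254.7368
  6     1,056.25       937.9198     5,627.5186
  Σ                  1,203.0519     6,412.4161
Price P = Σ PV = 1,203.0519.
Macaulay duration = Σ(t·PV) / P = 6,412.4161 / 1,203.0519 = 5.33012 half-year periods.
In years: 5.33012 / 2 = 2.66506 years.

2.665 years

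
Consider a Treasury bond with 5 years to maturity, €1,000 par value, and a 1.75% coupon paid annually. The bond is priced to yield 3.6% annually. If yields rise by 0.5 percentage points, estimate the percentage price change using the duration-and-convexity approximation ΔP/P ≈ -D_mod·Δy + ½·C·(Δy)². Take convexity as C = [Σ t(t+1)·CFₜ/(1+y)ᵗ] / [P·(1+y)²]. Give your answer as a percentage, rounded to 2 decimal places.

-2.29%

With y = 0.036:
  t   CF        PV=CF/(1+0.036)^t    t·PV        t(t+1)·PV
  1        17.50        16.8919        16.8919          33.7838
  2        17.50        16.3049        32.6098          97.8295
  3        17.50        15.7383        47.2150         188.8600
  4        17.50        15.1914        60.7658         303.8289
  5     1,017.50       852.5810     4,262.9049      25,577.4295
  Σ                    916.7076     4,420.3874      26,201.7316
P = 916.7076; D_Mac = 4.82203 yrs; D_mod = 4.65446 yrs; C = 26.63052.
Duration effect: -4.65446 × (+0.005) = -0.023272
Convexity effect: 0.5 × 26.63052 × (0.005)² = +0.0003329
ΔP/P ≈ -0.023272 + 0.0003329 = -0.022939 = -2.2939%.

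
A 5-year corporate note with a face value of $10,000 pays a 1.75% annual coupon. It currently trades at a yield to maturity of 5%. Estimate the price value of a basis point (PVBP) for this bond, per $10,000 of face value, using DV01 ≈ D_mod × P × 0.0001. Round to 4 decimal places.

Periodic yield y = 0.05.
  t   CF        PV=CF/(1+0.05)^t    t·PV
  1       175.00       166.6667       166.6667
  2       175.00       158.7302       317.4603
  3       175.00       151.1716       453.5147
  4       175.00       143.9729       575.8917
  5    10,175.00     7,972.3787    39,861.8937
  Σ                  8,592.9201    41,375.4272
P = 8,592.9201; D_Mac = 4.81506 yrs; D_mod = 4.58577 yrs.
DV01 ≈ 4.58577 × 8,592.9201 × 0.0001 = 3.940517.

$3.9405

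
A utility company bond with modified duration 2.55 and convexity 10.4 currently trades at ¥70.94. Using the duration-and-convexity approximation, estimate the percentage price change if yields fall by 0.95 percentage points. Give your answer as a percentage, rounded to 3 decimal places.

+2.469%

Duration effect: -D_mod·Δy = -2.55 × (-0.0095) = +0.024225
Convexity effect: ½·C·(Δy)² = 0.5 × 10.4 × (-0.0095)² = +0.0004693
ΔP/P ≈ +0.024225 + 0.0004693 = +0.0246943
= +2.46943%.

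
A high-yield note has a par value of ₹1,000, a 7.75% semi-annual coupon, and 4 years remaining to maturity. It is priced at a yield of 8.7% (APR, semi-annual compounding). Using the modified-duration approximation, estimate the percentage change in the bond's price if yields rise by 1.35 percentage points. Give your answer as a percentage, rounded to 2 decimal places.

Periodic yield y = 0.0435. Modified duration first:
  t   CF        PV=CF/(1+0.0435)^t    t·PV
  1        38.75        37.1346        37.1346
  2        38.75        35.5866        71.1732
  3        38.75        34.1031       102.3094
  4        38.75        32.6815       130.7260
  5        38.75        31.3191       156.5956
  6        38.75        30.0135       180.0811
  7        38.75        28.7624       201.3365
  8     1,038.75       738.8757     5,911.0060
  Σ                    968.4766     6,790.3625
P = 968.4766; D_Mac = 7.01138 half-year periods = 3.50569 yrs; D_mod = 3.50569/(1+0.0435) = 3.35955 yrs.
ΔP/P ≈ -D_mod · Δy = -3.35955 × (+0.0135) = -0.045354 = -4.5354%.

-4.54%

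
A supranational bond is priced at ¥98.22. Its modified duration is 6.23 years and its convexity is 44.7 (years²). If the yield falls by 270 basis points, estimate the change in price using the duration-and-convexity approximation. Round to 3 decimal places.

Duration effect: -D_mod·Δy = -6.23 × (-0.027) = +0.168210
Convexity effect: ½·C·(Δy)² = 0.5 × 44.7 × (-0.027)² = +0.01629315
ΔP/P ≈ +0.168210 + 0.01629315 = +0.18450315
ΔP ≈ 98.22 × (+0.18450315) = +18.121899393.

+¥18.122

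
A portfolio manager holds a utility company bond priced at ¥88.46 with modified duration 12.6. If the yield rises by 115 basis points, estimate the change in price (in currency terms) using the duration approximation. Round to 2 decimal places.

-¥12.82

Duration approximation: ΔP/P ≈ -D_mod · Δy = -12.6 × (+0.0115) = -0.144900.
ΔP ≈ 88.46 × (-0.144900) = -12.817854.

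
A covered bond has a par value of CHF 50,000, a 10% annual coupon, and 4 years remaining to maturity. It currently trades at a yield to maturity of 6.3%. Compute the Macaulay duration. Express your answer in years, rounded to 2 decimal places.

3.52 years

Periodic yield y = 0.063. Discount each cash flow and weight by its year:
  t   CF        PV=CF/(1+0.063)^t    t·PV
  1     5,000.00     4,703.6689     4,703.6689
  2     5,000.00     4,424.9002     8,849.8003
  3     5,000.00     4,162.6530    12,487.9590
  4    55,000.00    43,075.4310   172,301.7239
  Σ                 56,366.6530   198,343.1521
Price P = Σ PV = 56,366.6530.
Macaulay duration = Σ(t·PV) / P = 198,343.1521 / 56,366.6530 = 3.51880 years.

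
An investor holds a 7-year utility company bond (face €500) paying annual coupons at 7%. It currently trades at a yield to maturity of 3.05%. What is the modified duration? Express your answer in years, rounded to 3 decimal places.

Periodic yield y = 0.0305. First find Macaulay duration:
  t   CF        PV=CF/(1+0.0305)^t    t·PV
  1        35.00        33.9641        33.9641
  2        35.00        32.9589        65.9177
  3        35.00        31.9834        95.9501
  4        35.00        31.0367       124.1469
  5        35.00        30.1181       150.5907
  6        35.00        29.2267       175.3603
  7       535.00       433.5287     3,034.7006
  Σ                    622.8165     3,680.6304
P = 622.8165; Macaulay duration = 3,680.6304 / 622.8165 = 5.90965 years.
Modified duration = D_Mac / (1 + y) = 5.90965 / 1.0305 = 5.73474 years.

5.735 years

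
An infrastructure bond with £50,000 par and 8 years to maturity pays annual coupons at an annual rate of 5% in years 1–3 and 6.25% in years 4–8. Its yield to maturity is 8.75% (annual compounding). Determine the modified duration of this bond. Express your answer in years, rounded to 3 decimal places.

Periodic yield y = 0.0875. First find Macaulay duration:
  t   CF        PV=CF/(1+0.0875)^t    t·PV
  1     2,500.00     2,298.8506     2,298.8506
  2     2,500.00     2,113.8856     4,227.7712
  3     2,500.00     1,943.8028     5,831.4085
  4     3,125.00     2,234.2561     8,937.0245
  5     3,125.00     2,054.4884    10,272.4420
  6     3,125.00     1,889.1847    11,335.1084
  7     3,125.00     1,737.1814    12,160.2696
  8    53,125.00    27,155.9386   217,247.5088
  Σ                 41,427.5882   272,310.3836
P = 41,427.5882; Macaulay duration = 272,310.3836 / 41,427.5882 = 6.57317 years.
Modified duration = D_Mac / (1 + y) = 6.57317 / 1.0875 = 6.04429 years.

6.044 years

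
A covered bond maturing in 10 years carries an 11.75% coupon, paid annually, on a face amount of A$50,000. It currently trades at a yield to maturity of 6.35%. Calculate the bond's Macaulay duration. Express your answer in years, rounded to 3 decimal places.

6.939 years

Periodic yield y = 0.0635. Discount each cash flow and weight by its year:
  t   CF        PV=CF/(1+0.0635)^t    t·PV
  1     5,875.00     5,524.2125     5,524.2125
  2     5,875.00     5,194.3700    10,388.7400
  3     5,875.00     4,884.2219    14,652.6658
  4     5,875.00     4,592.5923    18,370.3692
  5     5,875.00     4,318.3755    21,591.8773
  6     5,875.00     4,060.5317    24,363.1902
  7     5,875.00     3,818.0834    26,726.5838
  8     5,875.00     3,590.1113    28,720.8907
  9     5,875.00     3,375.7511    30,381.7602
  10   55,875.00    30,188.5736   301,885.7364
  Σ                 69,546.8234   482,606.0262
Price P = Σ PV = 69,546.8234.
Macaulay duration = Σ(t·PV) / P = 482,606.0262 / 69,546.8234 = 6.93930 years.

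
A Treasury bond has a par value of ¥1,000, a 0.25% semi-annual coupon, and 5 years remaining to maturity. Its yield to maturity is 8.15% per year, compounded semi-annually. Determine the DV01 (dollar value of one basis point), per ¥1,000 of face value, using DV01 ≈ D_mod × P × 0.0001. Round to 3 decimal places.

¥0.325

Periodic yield y = 0.04075.
  t   CF        PV=CF/(1+0.04075)^t    t·PV
  1         1.25         1.2011         1.2011
  2         1.25         1.1540         2.3081
  3         1.25         1.1088         3.3265
  4         1.25         1.0654         4.2617
  5         1.25         1.0237         5.1186
  6         1.25         0.9836         5.9018
  7         1.25         0.9451         6.6158
  8         1.25         0.9081         7.2649
  9         1.25         0.8726         7.8530
  10    1,001.25       671.5500     6,715.4997
  Σ                    680.8125     6,759.3511
P = 680.8125; D_Mac = 9.92836 half-year periods = 4.96418 yrs; D_mod = 4.76981 yrs.
DV01 ≈ 4.76981 × 680.8125 × 0.0001 = 0.324735.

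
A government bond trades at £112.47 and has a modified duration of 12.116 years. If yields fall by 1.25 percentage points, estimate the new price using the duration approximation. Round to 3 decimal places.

Duration approximation: ΔP/P ≈ -D_mod · Δy = -12.116 × (-0.0125) = +0.151450.
New price ≈ 112.47 × (1 + 0.151450) = 129.5035815.

£129.504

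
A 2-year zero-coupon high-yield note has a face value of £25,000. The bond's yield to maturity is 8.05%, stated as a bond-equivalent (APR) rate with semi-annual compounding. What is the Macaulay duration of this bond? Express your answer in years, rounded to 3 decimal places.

2.000 years

A zero-coupon bond has a single cash flow at maturity, so its Macaulay duration equals its maturity: 2 years.
(Equivalently: 4 semi-annual periods ÷ 2 = 2 years.)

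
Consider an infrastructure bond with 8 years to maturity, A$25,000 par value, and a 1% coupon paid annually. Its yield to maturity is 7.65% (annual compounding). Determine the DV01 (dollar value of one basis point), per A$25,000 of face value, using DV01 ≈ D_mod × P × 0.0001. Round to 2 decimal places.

A$10.86

Periodic yield y = 0.0765.
  t   CF        PV=CF/(1+0.0765)^t    t·PV
  1       250.00       232.2341       232.2341
  2       250.00       215.7307       431.4614
  3       250.00       200.4001       601.2003
  4       250.00       186.1589       744.6357
  5       250.00       172.9298       864.6490
  6       250.00       160.6408       963.8447
  7       250.00       149.2251     1,044.5754
  8    25,250.00    14,000.6793   112,005.4348
  Σ                 15,317.9988   116,888.0353
P = 15,317.9988; D_Mac = 7.63076 yrs; D_mod = 7.08849 yrs.
DV01 ≈ 7.08849 × 15,317.9988 × 0.0001 = 10.858155.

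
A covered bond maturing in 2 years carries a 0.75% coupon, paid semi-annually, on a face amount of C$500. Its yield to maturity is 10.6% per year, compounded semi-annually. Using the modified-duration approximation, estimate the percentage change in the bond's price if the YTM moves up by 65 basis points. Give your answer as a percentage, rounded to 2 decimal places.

Periodic yield y = 0.053. Modified duration first:
  t   CF        PV=CF/(1+0.053)^t    t·PV
  1        1.875         1.7806         1.7806
  2        1.875         1.6910         3.3820
  3        1.875         1.6059         4.8177
  4      501.875       408.2085     1,632.8341
  Σ                    413.2861     1,642.8144
P = 413.2861; D_Mac = 3.97501 half-year periods = 1.98750 yrs; D_mod = 1.98750/(1+0.053) = 1.88747 yrs.
ΔP/P ≈ -D_mod · Δy = -1.88747 × (+0.0065) = -0.012269 = -1.2269%.

-1.23%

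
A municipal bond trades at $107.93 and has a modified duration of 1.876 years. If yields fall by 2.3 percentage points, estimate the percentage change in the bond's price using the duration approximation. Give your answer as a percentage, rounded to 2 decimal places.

Duration approximation: ΔP/P ≈ -D_mod · Δy = -1.876 × (-0.023) = +0.043148.
As a percentage: +4.3148%.

+4.31%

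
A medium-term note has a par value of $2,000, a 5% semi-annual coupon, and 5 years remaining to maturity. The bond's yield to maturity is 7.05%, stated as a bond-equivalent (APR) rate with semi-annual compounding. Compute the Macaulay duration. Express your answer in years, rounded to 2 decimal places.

Periodic yield y = 0.03525. Discount each cash flow and weight by its period:
  t   CF        PV=CF/(1+0.03525)^t    t·PV
  1        50.00        48.2975        48.2975
  2        50.00        46.6530        93.3060
  3        50.00        45.0645       135.1934
  4        50.00        43.5300       174.1202
  5        50.00        42.0479       210.2393
  6        50.00        40.6161       243.6968
  7        50.00        39.2332       274.6321
  8        50.00        37.8973       303.1783
  9        50.00        36.6069       329.4620
  10    2,050.00     1,449.7779    14,497.7788
  Σ                  1,829.7242    16,309.9044
Price P = Σ PV = 1,829.7242.
Macaulay duration = Σ(t·PV) / P = 16,309.9044 / 1,829.7242 = 8.91386 half-year periods.
In years: 8.91386 / 2 = 4.45693 years.

4.46 years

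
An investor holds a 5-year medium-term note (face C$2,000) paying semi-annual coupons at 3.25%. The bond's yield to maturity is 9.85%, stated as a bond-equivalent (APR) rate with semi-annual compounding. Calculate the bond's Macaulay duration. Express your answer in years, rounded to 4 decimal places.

4.5858 years

Periodic yield y = 0.04925. Discount each cash flow and weight by its period:
  t   CF        PV=CF/(1+0.04925)^t    t·PV
  1        32.50        30.9745        30.9745
  2        32.50        29.5206        59.0412
  3        32.50        28.1350        84.4049
  4        32.50        26.8144       107.2574
  5        32.50        25.5557       127.7787
  6        32.50        24.3562       146.1372
  7        32.50        23.2130       162.4907
  8        32.50        22.1234       176.9871
  9        32.50        21.0849       189.7645
  10    2,032.50     1,256.7265    12,567.2651
  Σ                  1,488.5042    13,652.1014
Price P = Σ PV = 1,488.5042.
Macaulay duration = Σ(t·PV) / P = 13,652.1014 / 1,488.5042 = 9.17169 half-year periods.
In years: 9.17169 / 2 = 4.58585 years.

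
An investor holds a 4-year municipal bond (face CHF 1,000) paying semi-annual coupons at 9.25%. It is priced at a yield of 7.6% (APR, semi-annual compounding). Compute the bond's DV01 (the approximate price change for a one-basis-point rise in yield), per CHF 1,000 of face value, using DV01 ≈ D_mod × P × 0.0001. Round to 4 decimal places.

Periodic yield y = 0.038.
  t   CF        PV=CF/(1+0.038)^t    t·PV
  1        46.25        44.5568        44.5568
  2        46.25        42.9257        85.8513
  3        46.25        41.3542       124.0626
  4        46.25        39.8403       159.3611
  5        46.25        38.3818       191.9088
  6        46.25        36.9767       221.8599
  7        46.25        35.6230       249.3609
  8     1,046.25       776.3484     6,210.7869
  Σ                  1,056.0068     7,287.7484
P = 1,056.0068; D_Mac = 6.90123 half-year periods = 3.45062 yrs; D_mod = 3.32429 yrs.
DV01 ≈ 3.32429 × 1,056.0068 × 0.0001 = 0.351048.

CHF 0.3510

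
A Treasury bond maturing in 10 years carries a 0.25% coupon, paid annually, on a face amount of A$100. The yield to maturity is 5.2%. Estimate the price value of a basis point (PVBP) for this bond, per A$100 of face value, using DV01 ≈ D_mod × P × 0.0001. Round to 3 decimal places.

A$0.058

Periodic yield y = 0.052.
  t   CF        PV=CF/(1+0.052)^t    t·PV
  1         0.25         0.2376         0.2376
  2         0.25         0.2259         0.4518
  3         0.25         0.2147         0.6442
  4         0.25         0.2041         0.8165
  5         0.25         0.1940         0.9701
  6         0.25         0.1844         1.1066
  7         0.25         0.1753         1.2272
  8         0.25         0.1667         1.3332
  9         0.25         0.1584         1.4257
  10      100.25        60.3847       603.8471
  Σ                     62.1459       612.0601
P = 62.1459; D_Mac = 9.84875 yrs; D_mod = 9.36193 yrs.
DV01 ≈ 9.36193 × 62.1459 × 0.0001 = 0.058181.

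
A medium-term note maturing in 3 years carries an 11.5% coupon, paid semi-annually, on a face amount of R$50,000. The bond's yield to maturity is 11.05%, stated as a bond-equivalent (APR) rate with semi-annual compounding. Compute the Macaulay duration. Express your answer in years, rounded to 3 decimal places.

Periodic yield y = 0.05525. Discount each cash flow and weight by its period:
  t   CF        PV=CF/(1+0.05525)^t    t·PV
  1     2,875.00     2,724.4729     2,724.4729
  2     2,875.00     2,581.8269     5,163.6539
  3     2,875.00     2,446.6495     7,339.9486
  4     2,875.00     2,318.5497     9,274.1987
  5     2,875.00     2,197.1568    10,985.7838
  6    52,875.00    38,292.8963   229,757.3777
  Σ                 50,561.5521   265,245.4356
Price P = Σ PV = 50,561.5521.
Macaulay duration = Σ(t·PV) / P = 265,245.4356 / 50,561.5521 = 5.24599 half-year periods.
In years: 5.24599 / 2 = 2.62300 years.

2.623 years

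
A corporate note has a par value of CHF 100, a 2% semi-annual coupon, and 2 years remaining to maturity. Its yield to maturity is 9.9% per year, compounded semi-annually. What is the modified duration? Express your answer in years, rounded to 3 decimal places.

Periodic yield y = 0.0495. First find Macaulay duration:
  t   CF        PV=CF/(1+0.0495)^t    t·PV
  1         1.00         0.9528         0.9528
  2         1.00         0.9079         1.8158
  3         1.00         0.8651         2.5952
  4       101.00        83.2514       333.0056
  Σ                     85.9772       338.3695
P = 85.9772; Macaulay duration = 338.3695 / 85.9772 = 3.93557 half-year periods = 1.96779 years.
Modified duration = D_Mac / (1 + y) = 1.96779 / 1.0495 = 1.87497 years.

1.875 years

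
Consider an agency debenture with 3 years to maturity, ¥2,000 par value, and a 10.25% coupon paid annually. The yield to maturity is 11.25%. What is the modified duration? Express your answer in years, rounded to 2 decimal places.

Periodic yield y = 0.1125. First find Macaulay duration:
  t   CF        PV=CF/(1+0.1125)^t    t·PV
  1       205.00       184.2697       184.2697
  2       205.00       165.6357       331.2713
  3     2,205.00     1,601.4321     4,804.2964
  Σ                  1,951.3374     5,319.8373
P = 1,951.3374; Macaulay duration = 5,319.8373 / 1,951.3374 = 2.72625 years.
Modified duration = D_Mac / (1 + y) = 2.72625 / 1.1125 = 2.45056 years.

2.45 years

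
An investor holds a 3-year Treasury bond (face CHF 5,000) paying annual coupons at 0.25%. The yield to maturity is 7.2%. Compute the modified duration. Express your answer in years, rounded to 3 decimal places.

2.791 years

Periodic yield y = 0.072. First find Macaulay duration:
  t   CF        PV=CF/(1+0.072)^t    t·PV
  1        12.50        11.6604        11.6604
  2        12.50        10.8773        21.7546
  3     5,012.50     4,068.8345    12,206.5036
  Σ                  4,091.3723    12,239.9186
P = 4,091.3723; Macaulay duration = 12,239.9186 / 4,091.3723 = 2.99164 years.
Modified duration = D_Mac / (1 + y) = 2.99164 / 1.072 = 2.79071 years.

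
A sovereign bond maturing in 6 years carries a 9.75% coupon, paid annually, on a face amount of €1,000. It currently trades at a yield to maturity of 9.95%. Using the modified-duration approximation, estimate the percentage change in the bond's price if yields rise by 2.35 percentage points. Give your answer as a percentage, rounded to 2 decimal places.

Periodic yield y = 0.0995. Modified duration first:
  t   CF        PV=CF/(1+0.0995)^t    t·PV
  1        97.50        88.6767        88.6767
  2        97.50        80.6518       161.3036
  3        97.50        73.3532       220.0595
  4        97.50        66.7150       266.8601
  5        97.50        60.6776       303.3880
  6     1,097.50       621.2024     3,727.2144
  Σ                    991.2767     4,767.5024
P = 991.2767; D_Mac = 4.80946 yrs; D_mod = 4.80946/(1+0.0995) = 4.37422 yrs.
ΔP/P ≈ -D_mod · Δy = -4.37422 × (+0.0235) = -0.102794 = -10.2794%.

-10.28%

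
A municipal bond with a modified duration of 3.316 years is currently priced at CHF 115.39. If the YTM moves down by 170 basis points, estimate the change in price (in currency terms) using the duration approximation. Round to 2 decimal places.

Duration approximation: ΔP/P ≈ -D_mod · Δy = -3.316 × (-0.017) = +0.056372.
ΔP ≈ 115.39 × (+0.056372) = +6.50476508.

+CHF 6.50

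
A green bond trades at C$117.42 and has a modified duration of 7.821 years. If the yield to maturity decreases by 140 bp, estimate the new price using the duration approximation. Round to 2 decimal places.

Duration approximation: ΔP/P ≈ -D_mod · Δy = -7.821 × (-0.014) = +0.109494.
New price ≈ 117.42 × (1 + 0.109494) = 130.27678548.

C$130.28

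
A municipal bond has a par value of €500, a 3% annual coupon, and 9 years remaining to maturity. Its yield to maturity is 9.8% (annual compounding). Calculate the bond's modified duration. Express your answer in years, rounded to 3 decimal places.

6.987 years

Periodic yield y = 0.098. First find Macaulay duration:
  t   CF        PV=CF/(1+0.098)^t    t·PV
  1        15.00        13.6612        13.6612
  2        15.00        12.4419        24.8838
  3        15.00        11.3314        33.9943
  4        15.00        10.3201        41.2802
  5        15.00         9.3990        46.9948
  6        15.00         8.5601        51.3604
  7        15.00         7.7961        54.5724
  8        15.00         7.1002        56.8019
  9       515.00       222.0170     1,998.1527
  Σ                    302.6268     2,321.7016
P = 302.6268; Macaulay duration = 2,321.7016 / 302.6268 = 7.67183 years.
Modified duration = D_Mac / (1 + y) = 7.67183 / 1.098 = 6.98709 years.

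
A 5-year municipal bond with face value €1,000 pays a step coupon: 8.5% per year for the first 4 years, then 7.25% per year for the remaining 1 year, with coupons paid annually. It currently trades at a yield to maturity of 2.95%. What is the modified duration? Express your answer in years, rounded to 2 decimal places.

4.23 years

Periodic yield y = 0.0295. First find Macaulay duration:
  t   CF        PV=CF/(1+0.0295)^t    t·PV
  1        85.00        82.5644        82.5644
  2        85.00        80.1985       160.3970
  3        85.00        77.9004       233.7013
  4        85.00        75.6682       302.6729
  5     1,072.50       927.3967     4,636.9835
  Σ                  1,243.7282     5,416.3190
P = 1,243.7282; Macaulay duration = 5,416.3190 / 1,243.7282 = 4.35491 years.
Modified duration = D_Mac / (1 + y) = 4.35491 / 1.0295 = 4.23012 years.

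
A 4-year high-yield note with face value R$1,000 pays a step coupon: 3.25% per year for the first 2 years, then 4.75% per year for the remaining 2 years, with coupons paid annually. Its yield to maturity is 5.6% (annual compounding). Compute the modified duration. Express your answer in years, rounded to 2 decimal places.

Periodic yield y = 0.056. First find Macaulay duration:
  t   CF        PV=CF/(1+0.056)^t    t·PV
  1        32.50        30.7765        30.7765
  2        32.50        29.1444        58.2889
  3        47.50        40.3368       121.0105
  4     1,047.50       842.3612     3,369.4448
  Σ                    942.6190     3,579.5207
P = 942.6190; Macaulay duration = 3,579.5207 / 942.6190 = 3.79742 years.
Modified duration = D_Mac / (1 + y) = 3.79742 / 1.056 = 3.59604 years.

3.60 years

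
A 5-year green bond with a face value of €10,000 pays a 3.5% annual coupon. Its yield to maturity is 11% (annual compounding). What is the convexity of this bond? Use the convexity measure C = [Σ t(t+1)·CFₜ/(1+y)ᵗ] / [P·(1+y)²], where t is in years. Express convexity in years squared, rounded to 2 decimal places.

21.82

With y = 0.11:
  t   CF        PV=CF/(1+0.11)^t    t·PV        t(t+1)·PV
  1       350.00       315.3153       315.3153         630.6306
  2       350.00       284.0679       568.1357       1,704.4071
  3       350.00       255.9170       767.7510       3,071.0038
  4       350.00       230.5558       922.2234       4,611.1168
  5    10,350.00     6,142.2212    30,711.1062     184,266.6374
  Σ                  7,228.0772    33,284.5316     194,283.7957
P = 7,228.0772.
Convexity = Σ t(t+1)·PV / [P·(1+y)²] = 194,283.7957 / (7,228.0772 × 1.232100) = 21.81563.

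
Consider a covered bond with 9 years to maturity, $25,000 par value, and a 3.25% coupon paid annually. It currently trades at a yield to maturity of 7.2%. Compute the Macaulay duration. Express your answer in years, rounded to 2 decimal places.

7.74 years

Periodic yield y = 0.072. Discount each cash flow and weight by its year:
  t   CF        PV=CF/(1+0.072)^t    t·PV
  1       812.50       757.9291       757.9291
  2       812.50       707.0234     1,414.0468
  3       812.50       659.5368     1,978.6103
  4       812.50       615.2395     2,460.9581
  5       812.50       573.9175     2,869.5873
  6       812.50       535.3708     3,212.2246
  7       812.50       499.4130     3,495.8912
  8       812.50       465.8704     3,726.9629
  9    25,812.50    13,806.2903   124,256.6127
  Σ                 18,620.5908   144,172.8232
Price P = Σ PV = 18,620.5908.
Macaulay duration = Σ(t·PV) / P = 144,172.8232 / 18,620.5908 = 7.74266 years.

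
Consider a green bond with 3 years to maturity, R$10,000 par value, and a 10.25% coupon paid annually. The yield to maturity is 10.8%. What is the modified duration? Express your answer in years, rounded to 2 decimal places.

2.46 years

Periodic yield y = 0.108. First find Macaulay duration:
  t   CF        PV=CF/(1+0.108)^t    t·PV
  1     1,025.00       925.0903       925.0903
  2     1,025.00       834.9190     1,669.8380
  3    11,025.00     8,105.1175    24,315.3526
  Σ                  9,865.1268    26,910.2809
P = 9,865.1268; Macaulay duration = 26,910.2809 / 9,865.1268 = 2.72782 years.
Modified duration = D_Mac / (1 + y) = 2.72782 / 1.108 = 2.46193 years.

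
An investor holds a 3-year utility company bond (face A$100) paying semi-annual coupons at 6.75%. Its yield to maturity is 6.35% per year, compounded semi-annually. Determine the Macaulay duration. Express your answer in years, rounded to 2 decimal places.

2.77 years

Periodic yield y = 0.03175. Discount each cash flow and weight by its period:
  t   CF        PV=CF/(1+0.03175)^t    t·PV
  1        3.375         3.2711         3.2711
  2        3.375         3.1705         6.3410
  3        3.375         3.0729         9.2187
  4        3.375         2.9784        11.9134
  5        3.375         2.8867        14.4335
  6      103.375        85.6976       514.1856
  Σ                    101.0772       559.3633
Price P = Σ PV = 101.0772.
Macaulay duration = Σ(t·PV) / P = 559.3633 / 101.0772 = 5.53402 half-year periods.
In years: 5.53402 / 2 = 2.76701 years.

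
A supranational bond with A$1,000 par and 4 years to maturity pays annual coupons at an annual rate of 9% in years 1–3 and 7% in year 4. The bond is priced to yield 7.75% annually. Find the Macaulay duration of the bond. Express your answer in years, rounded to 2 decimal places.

Periodic yield y = 0.0775. Discount each cash flow and weight by its year:
  t   CF        PV=CF/(1+0.0775)^t    t·PV
  1        90.00        83.5267        83.5267
  2        90.00        77.5190       155.0379
  3        90.00        71.9434       215.8301
  4     1,070.00       793.8065     3,175.2261
  Σ                  1,026.7955     3,629.6208
Price P = Σ PV = 1,026.7955.
Macaulay duration = Σ(t·PV) / P = 3,629.6208 / 1,026.7955 = 3.53490 years.

3.53 years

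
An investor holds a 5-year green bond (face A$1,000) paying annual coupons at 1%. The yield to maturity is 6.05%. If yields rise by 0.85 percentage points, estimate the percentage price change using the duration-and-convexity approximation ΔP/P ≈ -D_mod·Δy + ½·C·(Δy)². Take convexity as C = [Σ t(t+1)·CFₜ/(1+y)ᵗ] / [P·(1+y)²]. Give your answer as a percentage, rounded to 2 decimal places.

With y = 0.0605:
  t   CF        PV=CF/(1+0.0605)^t    t·PV        t(t+1)·PV
  1        10.00         9.4295         9.4295          18.8590
  2        10.00         8.8916        17.7831          53.3494
  3        10.00         8.3843        25.1530         100.6119
  4        10.00         7.9060        31.6240         158.1202
  5     1,010.00       752.9532     3,764.7662      22,588.5974
  Σ                    787.5647     3,848.7559      22,919.5379
P = 787.5647; D_Mac = 4.88691 yrs; D_mod = 4.60812 yrs; C = 25.87607.
Duration effect: -4.60812 × (+0.0085) = -0.039169
Convexity effect: 0.5 × 25.87607 × (0.0085)² = +0.0009348
ΔP/P ≈ -0.039169 + 0.0009348 = -0.038234 = -3.8234%.

-3.82%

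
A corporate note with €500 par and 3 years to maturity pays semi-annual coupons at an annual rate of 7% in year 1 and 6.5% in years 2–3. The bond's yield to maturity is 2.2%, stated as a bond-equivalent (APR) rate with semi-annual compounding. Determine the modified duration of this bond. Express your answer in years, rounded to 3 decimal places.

Periodic yield y = 0.011. First find Macaulay duration:
  t   CF        PV=CF/(1+0.011)^t    t·PV
  1        17.50        17.3096        17.3096
  2        17.50        17.1213        34.2425
  3        16.25        15.7253        47.1760
  4        16.25        15.5542        62.2170
  5        16.25        15.3850        76.9250
  6       516.25       483.4517     2,900.7105
  Σ                    564.5472     3,138.5806
P = 564.5472; Macaulay duration = 3,138.5806 / 564.5472 = 5.55947 half-year periods = 2.77973 years.
Modified duration = D_Mac / (1 + y) = 2.77973 / 1.011 = 2.74949 years.

2.749 years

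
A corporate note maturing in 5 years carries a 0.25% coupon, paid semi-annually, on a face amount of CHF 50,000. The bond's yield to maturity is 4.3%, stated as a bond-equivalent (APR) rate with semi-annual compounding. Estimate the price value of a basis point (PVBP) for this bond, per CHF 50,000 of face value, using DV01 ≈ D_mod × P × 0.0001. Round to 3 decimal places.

Periodic yield y = 0.0215.
  t   CF        PV=CF/(1+0.0215)^t    t·PV
  1        62.50        61.1845        61.1845
  2        62.50        59.8968       119.7935
  3        62.50        58.6361       175.9082
  4        62.50        57.4019       229.6077
  5        62.50        56.1938       280.9688
  6        62.50        55.0110       330.0662
  7        62.50        53.8532       376.9723
  8        62.50        52.7197       421.7577
  9        62.50        51.6101       464.4909
  10   50,062.50    40,469.5918   404,695.9179
  Σ                 40,976.0989   407,156.6678
P = 40,976.0989; D_Mac = 9.93644 half-year periods = 4.96822 yrs; D_mod = 4.86365 yrs.
DV01 ≈ 4.86365 × 40,976.0989 × 0.0001 = 19.929352.

CHF 19.929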